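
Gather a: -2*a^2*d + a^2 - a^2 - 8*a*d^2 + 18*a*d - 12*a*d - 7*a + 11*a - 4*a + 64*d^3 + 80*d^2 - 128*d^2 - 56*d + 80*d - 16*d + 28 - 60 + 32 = -2*a^2*d + a*(-8*d^2 + 6*d) + 64*d^3 - 48*d^2 + 8*d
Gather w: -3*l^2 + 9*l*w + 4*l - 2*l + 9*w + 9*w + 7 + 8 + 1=-3*l^2 + 2*l + w*(9*l + 18) + 16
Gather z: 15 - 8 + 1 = 8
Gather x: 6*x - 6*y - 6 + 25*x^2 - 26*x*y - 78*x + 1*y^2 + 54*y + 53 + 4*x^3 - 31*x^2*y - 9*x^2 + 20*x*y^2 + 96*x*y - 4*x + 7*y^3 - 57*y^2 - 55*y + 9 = 4*x^3 + x^2*(16 - 31*y) + x*(20*y^2 + 70*y - 76) + 7*y^3 - 56*y^2 - 7*y + 56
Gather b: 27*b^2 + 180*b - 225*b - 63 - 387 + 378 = 27*b^2 - 45*b - 72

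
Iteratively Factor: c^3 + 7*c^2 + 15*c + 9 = (c + 3)*(c^2 + 4*c + 3) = (c + 3)^2*(c + 1)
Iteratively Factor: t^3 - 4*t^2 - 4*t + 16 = (t - 4)*(t^2 - 4) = (t - 4)*(t + 2)*(t - 2)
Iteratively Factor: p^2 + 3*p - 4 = (p - 1)*(p + 4)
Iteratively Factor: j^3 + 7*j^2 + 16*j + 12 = (j + 3)*(j^2 + 4*j + 4) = (j + 2)*(j + 3)*(j + 2)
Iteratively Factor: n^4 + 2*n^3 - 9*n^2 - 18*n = (n - 3)*(n^3 + 5*n^2 + 6*n) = (n - 3)*(n + 2)*(n^2 + 3*n) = (n - 3)*(n + 2)*(n + 3)*(n)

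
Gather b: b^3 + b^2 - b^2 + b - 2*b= b^3 - b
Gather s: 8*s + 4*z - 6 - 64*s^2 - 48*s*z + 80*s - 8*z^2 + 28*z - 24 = -64*s^2 + s*(88 - 48*z) - 8*z^2 + 32*z - 30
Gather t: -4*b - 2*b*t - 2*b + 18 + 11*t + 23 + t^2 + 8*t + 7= -6*b + t^2 + t*(19 - 2*b) + 48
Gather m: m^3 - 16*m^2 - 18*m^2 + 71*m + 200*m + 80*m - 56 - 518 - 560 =m^3 - 34*m^2 + 351*m - 1134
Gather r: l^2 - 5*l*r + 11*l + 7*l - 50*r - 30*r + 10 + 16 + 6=l^2 + 18*l + r*(-5*l - 80) + 32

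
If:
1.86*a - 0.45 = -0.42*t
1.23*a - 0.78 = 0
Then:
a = 0.63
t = -1.74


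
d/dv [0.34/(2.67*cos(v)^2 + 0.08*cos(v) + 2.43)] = (1.8156*cos(v) + 0.0272)*sin(v)/(2.67*cos(v)^2 + 0.08*cos(v) + 2.43)^2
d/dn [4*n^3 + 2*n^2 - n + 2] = 12*n^2 + 4*n - 1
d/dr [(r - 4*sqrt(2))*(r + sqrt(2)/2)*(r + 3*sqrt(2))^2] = 4*r^3 + 15*sqrt(2)*r^2/2 - 56*r - 87*sqrt(2)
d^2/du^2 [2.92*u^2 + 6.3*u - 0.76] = 5.84000000000000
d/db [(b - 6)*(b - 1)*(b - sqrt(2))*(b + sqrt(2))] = 4*b^3 - 21*b^2 + 8*b + 14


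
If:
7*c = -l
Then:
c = -l/7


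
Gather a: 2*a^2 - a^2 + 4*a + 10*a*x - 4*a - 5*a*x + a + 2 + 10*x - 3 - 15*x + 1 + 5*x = a^2 + a*(5*x + 1)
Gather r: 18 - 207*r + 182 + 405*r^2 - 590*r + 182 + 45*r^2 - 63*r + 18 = 450*r^2 - 860*r + 400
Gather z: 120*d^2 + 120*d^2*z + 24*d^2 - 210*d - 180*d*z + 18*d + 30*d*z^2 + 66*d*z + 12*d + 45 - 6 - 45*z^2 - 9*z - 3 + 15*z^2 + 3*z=144*d^2 - 180*d + z^2*(30*d - 30) + z*(120*d^2 - 114*d - 6) + 36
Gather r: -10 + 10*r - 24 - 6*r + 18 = 4*r - 16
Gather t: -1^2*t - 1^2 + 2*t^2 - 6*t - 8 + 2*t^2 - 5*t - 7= 4*t^2 - 12*t - 16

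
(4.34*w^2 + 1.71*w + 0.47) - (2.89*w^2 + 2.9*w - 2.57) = 1.45*w^2 - 1.19*w + 3.04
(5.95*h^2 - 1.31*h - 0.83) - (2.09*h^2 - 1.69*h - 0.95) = 3.86*h^2 + 0.38*h + 0.12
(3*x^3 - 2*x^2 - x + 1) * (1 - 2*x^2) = -6*x^5 + 4*x^4 + 5*x^3 - 4*x^2 - x + 1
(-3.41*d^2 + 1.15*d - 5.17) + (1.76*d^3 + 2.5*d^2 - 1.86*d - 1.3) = 1.76*d^3 - 0.91*d^2 - 0.71*d - 6.47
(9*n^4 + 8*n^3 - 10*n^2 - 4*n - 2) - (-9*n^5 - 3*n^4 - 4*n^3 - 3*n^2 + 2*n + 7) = 9*n^5 + 12*n^4 + 12*n^3 - 7*n^2 - 6*n - 9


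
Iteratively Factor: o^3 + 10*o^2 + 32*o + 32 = (o + 4)*(o^2 + 6*o + 8) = (o + 2)*(o + 4)*(o + 4)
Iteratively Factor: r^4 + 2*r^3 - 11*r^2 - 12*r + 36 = (r + 3)*(r^3 - r^2 - 8*r + 12) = (r + 3)^2*(r^2 - 4*r + 4) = (r - 2)*(r + 3)^2*(r - 2)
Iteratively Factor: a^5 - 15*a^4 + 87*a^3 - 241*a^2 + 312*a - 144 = (a - 4)*(a^4 - 11*a^3 + 43*a^2 - 69*a + 36) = (a - 4)^2*(a^3 - 7*a^2 + 15*a - 9) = (a - 4)^2*(a - 3)*(a^2 - 4*a + 3) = (a - 4)^2*(a - 3)*(a - 1)*(a - 3)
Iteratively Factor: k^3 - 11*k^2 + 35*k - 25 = (k - 5)*(k^2 - 6*k + 5) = (k - 5)^2*(k - 1)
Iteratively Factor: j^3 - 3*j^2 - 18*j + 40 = (j + 4)*(j^2 - 7*j + 10) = (j - 2)*(j + 4)*(j - 5)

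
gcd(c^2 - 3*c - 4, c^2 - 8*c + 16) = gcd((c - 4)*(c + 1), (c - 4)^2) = c - 4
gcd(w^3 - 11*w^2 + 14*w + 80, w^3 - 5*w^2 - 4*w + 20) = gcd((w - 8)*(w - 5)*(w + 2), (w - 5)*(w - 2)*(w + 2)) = w^2 - 3*w - 10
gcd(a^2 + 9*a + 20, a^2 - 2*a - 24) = a + 4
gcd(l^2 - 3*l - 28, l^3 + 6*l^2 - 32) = l + 4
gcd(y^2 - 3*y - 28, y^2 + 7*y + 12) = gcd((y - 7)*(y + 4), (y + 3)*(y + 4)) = y + 4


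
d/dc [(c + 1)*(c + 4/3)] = 2*c + 7/3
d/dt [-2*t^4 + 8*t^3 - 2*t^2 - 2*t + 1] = -8*t^3 + 24*t^2 - 4*t - 2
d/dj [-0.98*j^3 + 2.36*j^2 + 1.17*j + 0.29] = -2.94*j^2 + 4.72*j + 1.17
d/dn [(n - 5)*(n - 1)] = 2*n - 6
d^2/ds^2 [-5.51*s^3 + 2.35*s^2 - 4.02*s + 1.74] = 4.7 - 33.06*s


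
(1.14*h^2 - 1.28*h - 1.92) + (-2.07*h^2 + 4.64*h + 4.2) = -0.93*h^2 + 3.36*h + 2.28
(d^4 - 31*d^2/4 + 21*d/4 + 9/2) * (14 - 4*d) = -4*d^5 + 14*d^4 + 31*d^3 - 259*d^2/2 + 111*d/2 + 63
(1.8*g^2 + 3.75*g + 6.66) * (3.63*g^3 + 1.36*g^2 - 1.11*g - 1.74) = 6.534*g^5 + 16.0605*g^4 + 27.2778*g^3 + 1.7631*g^2 - 13.9176*g - 11.5884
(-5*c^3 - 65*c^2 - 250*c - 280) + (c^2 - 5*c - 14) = -5*c^3 - 64*c^2 - 255*c - 294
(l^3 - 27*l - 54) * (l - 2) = l^4 - 2*l^3 - 27*l^2 + 108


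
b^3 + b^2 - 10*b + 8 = (b - 2)*(b - 1)*(b + 4)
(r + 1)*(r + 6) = r^2 + 7*r + 6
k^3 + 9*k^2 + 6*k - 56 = (k - 2)*(k + 4)*(k + 7)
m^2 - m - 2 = (m - 2)*(m + 1)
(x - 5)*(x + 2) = x^2 - 3*x - 10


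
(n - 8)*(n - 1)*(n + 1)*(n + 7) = n^4 - n^3 - 57*n^2 + n + 56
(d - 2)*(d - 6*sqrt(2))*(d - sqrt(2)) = d^3 - 7*sqrt(2)*d^2 - 2*d^2 + 12*d + 14*sqrt(2)*d - 24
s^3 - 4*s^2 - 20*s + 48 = (s - 6)*(s - 2)*(s + 4)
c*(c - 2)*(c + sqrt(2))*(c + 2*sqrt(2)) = c^4 - 2*c^3 + 3*sqrt(2)*c^3 - 6*sqrt(2)*c^2 + 4*c^2 - 8*c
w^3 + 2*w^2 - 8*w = w*(w - 2)*(w + 4)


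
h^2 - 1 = (h - 1)*(h + 1)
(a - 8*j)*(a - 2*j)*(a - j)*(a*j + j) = a^4*j - 11*a^3*j^2 + a^3*j + 26*a^2*j^3 - 11*a^2*j^2 - 16*a*j^4 + 26*a*j^3 - 16*j^4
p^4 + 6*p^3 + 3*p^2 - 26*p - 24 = (p - 2)*(p + 1)*(p + 3)*(p + 4)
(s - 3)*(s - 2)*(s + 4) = s^3 - s^2 - 14*s + 24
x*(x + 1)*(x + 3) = x^3 + 4*x^2 + 3*x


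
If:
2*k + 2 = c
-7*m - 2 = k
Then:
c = -14*m - 2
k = -7*m - 2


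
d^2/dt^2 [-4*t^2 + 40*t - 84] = -8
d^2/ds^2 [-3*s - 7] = 0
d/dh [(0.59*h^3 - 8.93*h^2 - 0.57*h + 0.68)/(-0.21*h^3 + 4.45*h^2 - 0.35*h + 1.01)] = (0.750200000000001*h^4 - 0.652400000000014*h^3 + 7.8781*h^2 - 24.0906*h - 0.3377)/(0.0441*h^6 - 1.869*h^5 + 19.9495*h^4 - 3.5392*h^3 + 9.1115*h^2 - 0.707*h + 1.0201)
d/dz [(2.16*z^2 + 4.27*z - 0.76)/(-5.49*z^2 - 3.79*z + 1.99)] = (15.2559*z^2 + 0.251999999999999*z + 5.6169)/(30.1401*z^4 + 41.6142*z^3 - 7.4861*z^2 - 15.0842*z + 3.9601)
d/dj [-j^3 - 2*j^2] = j*(-3*j - 4)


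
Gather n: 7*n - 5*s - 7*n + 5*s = 0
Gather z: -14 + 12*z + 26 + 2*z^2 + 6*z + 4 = 2*z^2 + 18*z + 16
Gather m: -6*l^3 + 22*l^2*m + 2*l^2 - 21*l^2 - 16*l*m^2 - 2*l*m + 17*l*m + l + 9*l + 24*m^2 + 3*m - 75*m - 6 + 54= -6*l^3 - 19*l^2 + 10*l + m^2*(24 - 16*l) + m*(22*l^2 + 15*l - 72) + 48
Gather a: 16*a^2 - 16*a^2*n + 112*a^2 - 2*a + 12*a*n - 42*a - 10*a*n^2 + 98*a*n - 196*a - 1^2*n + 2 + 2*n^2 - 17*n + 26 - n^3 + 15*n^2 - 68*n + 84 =a^2*(128 - 16*n) + a*(-10*n^2 + 110*n - 240) - n^3 + 17*n^2 - 86*n + 112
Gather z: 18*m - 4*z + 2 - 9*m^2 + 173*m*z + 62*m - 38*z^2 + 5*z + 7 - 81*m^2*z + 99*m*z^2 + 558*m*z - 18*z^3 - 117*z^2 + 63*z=-9*m^2 + 80*m - 18*z^3 + z^2*(99*m - 155) + z*(-81*m^2 + 731*m + 64) + 9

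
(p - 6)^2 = p^2 - 12*p + 36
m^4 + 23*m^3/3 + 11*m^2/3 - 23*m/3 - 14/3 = (m - 1)*(m + 2/3)*(m + 1)*(m + 7)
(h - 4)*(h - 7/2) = h^2 - 15*h/2 + 14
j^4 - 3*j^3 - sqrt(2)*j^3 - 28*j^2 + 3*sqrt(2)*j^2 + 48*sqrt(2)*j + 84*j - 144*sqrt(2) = (j - 3)*(j - 3*sqrt(2))*(j - 2*sqrt(2))*(j + 4*sqrt(2))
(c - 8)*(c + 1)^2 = c^3 - 6*c^2 - 15*c - 8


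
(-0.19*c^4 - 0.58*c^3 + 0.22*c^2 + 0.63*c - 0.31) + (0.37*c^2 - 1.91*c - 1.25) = -0.19*c^4 - 0.58*c^3 + 0.59*c^2 - 1.28*c - 1.56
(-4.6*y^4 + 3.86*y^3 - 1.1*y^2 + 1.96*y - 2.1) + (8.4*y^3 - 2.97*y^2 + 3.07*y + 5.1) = -4.6*y^4 + 12.26*y^3 - 4.07*y^2 + 5.03*y + 3.0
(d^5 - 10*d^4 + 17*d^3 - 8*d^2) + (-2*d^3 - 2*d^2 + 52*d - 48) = d^5 - 10*d^4 + 15*d^3 - 10*d^2 + 52*d - 48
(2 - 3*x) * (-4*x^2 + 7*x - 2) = 12*x^3 - 29*x^2 + 20*x - 4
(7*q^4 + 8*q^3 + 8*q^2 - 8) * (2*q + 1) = 14*q^5 + 23*q^4 + 24*q^3 + 8*q^2 - 16*q - 8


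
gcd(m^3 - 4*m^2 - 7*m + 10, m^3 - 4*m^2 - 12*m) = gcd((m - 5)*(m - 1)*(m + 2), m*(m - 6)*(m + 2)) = m + 2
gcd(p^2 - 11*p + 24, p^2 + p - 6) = 1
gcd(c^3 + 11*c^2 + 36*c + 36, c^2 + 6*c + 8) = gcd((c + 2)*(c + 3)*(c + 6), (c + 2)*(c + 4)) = c + 2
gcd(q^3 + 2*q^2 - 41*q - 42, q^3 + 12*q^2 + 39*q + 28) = q^2 + 8*q + 7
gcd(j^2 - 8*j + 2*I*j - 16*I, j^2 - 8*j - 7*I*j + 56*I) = j - 8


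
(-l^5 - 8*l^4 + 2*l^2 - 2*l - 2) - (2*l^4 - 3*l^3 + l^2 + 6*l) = -l^5 - 10*l^4 + 3*l^3 + l^2 - 8*l - 2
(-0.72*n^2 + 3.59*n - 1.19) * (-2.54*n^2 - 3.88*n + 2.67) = 1.8288*n^4 - 6.325*n^3 - 12.829*n^2 + 14.2025*n - 3.1773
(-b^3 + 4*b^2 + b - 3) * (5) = -5*b^3 + 20*b^2 + 5*b - 15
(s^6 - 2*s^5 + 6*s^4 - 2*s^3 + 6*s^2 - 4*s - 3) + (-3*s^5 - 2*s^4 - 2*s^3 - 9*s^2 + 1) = s^6 - 5*s^5 + 4*s^4 - 4*s^3 - 3*s^2 - 4*s - 2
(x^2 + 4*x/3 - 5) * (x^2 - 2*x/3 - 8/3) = x^4 + 2*x^3/3 - 77*x^2/9 - 2*x/9 + 40/3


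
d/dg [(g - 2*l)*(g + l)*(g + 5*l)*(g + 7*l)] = 4*g^3 + 33*g^2*l + 42*g*l^2 - 59*l^3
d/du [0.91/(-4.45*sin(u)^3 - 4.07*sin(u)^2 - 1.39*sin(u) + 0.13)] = (12.1485*sin(u)^2 + 7.4074*sin(u) + 1.2649)*cos(u)/(4.45*sin(u)^3 + 4.07*sin(u)^2 + 1.39*sin(u) - 0.13)^2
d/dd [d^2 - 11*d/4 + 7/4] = 2*d - 11/4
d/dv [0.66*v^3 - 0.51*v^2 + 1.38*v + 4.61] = 1.98*v^2 - 1.02*v + 1.38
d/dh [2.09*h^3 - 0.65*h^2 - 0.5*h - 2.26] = 6.27*h^2 - 1.3*h - 0.5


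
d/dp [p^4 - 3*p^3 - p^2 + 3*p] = 4*p^3 - 9*p^2 - 2*p + 3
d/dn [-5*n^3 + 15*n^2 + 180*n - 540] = -15*n^2 + 30*n + 180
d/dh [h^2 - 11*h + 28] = 2*h - 11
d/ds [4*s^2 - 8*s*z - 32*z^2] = 8*s - 8*z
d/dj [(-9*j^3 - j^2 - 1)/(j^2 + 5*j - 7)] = (-9*j^4 - 90*j^3 + 184*j^2 + 16*j + 5)/(j^4 + 10*j^3 + 11*j^2 - 70*j + 49)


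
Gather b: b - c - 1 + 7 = b - c + 6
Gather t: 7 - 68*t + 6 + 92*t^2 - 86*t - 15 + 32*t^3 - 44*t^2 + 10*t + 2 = 32*t^3 + 48*t^2 - 144*t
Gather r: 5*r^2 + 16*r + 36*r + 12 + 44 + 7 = 5*r^2 + 52*r + 63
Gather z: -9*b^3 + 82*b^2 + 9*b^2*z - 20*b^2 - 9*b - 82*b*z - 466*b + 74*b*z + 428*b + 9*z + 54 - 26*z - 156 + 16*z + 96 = -9*b^3 + 62*b^2 - 47*b + z*(9*b^2 - 8*b - 1) - 6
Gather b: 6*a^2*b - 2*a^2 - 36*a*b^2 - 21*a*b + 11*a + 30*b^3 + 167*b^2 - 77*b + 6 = -2*a^2 + 11*a + 30*b^3 + b^2*(167 - 36*a) + b*(6*a^2 - 21*a - 77) + 6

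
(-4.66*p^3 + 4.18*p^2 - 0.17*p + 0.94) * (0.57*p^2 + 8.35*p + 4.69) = -2.6562*p^5 - 36.5284*p^4 + 12.9507*p^3 + 18.7205*p^2 + 7.0517*p + 4.4086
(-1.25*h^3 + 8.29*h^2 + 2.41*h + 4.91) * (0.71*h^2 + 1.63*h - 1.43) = -0.8875*h^5 + 3.8484*h^4 + 17.0113*h^3 - 4.4403*h^2 + 4.557*h - 7.0213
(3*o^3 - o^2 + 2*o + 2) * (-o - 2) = -3*o^4 - 5*o^3 - 6*o - 4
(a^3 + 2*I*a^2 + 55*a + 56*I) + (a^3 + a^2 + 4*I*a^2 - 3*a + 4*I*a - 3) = 2*a^3 + a^2 + 6*I*a^2 + 52*a + 4*I*a - 3 + 56*I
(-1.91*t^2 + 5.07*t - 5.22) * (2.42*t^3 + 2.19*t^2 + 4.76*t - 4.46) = -4.6222*t^5 + 8.0865*t^4 - 10.6207*t^3 + 21.22*t^2 - 47.4594*t + 23.2812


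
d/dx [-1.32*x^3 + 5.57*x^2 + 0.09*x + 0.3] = -3.96*x^2 + 11.14*x + 0.09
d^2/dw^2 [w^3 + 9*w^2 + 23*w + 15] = 6*w + 18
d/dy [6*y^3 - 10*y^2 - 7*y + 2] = 18*y^2 - 20*y - 7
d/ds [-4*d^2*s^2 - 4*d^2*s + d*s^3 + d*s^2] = d*(-8*d*s - 4*d + 3*s^2 + 2*s)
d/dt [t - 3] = 1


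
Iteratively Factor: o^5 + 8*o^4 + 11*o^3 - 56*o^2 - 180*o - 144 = (o + 3)*(o^4 + 5*o^3 - 4*o^2 - 44*o - 48) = (o + 2)*(o + 3)*(o^3 + 3*o^2 - 10*o - 24) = (o + 2)*(o + 3)*(o + 4)*(o^2 - o - 6) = (o - 3)*(o + 2)*(o + 3)*(o + 4)*(o + 2)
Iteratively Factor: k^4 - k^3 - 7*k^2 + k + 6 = (k - 3)*(k^3 + 2*k^2 - k - 2) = (k - 3)*(k - 1)*(k^2 + 3*k + 2) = (k - 3)*(k - 1)*(k + 1)*(k + 2)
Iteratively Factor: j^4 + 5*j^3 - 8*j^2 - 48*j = (j + 4)*(j^3 + j^2 - 12*j) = j*(j + 4)*(j^2 + j - 12) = j*(j + 4)^2*(j - 3)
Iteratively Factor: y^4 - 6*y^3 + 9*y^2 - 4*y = (y - 1)*(y^3 - 5*y^2 + 4*y) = y*(y - 1)*(y^2 - 5*y + 4) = y*(y - 1)^2*(y - 4)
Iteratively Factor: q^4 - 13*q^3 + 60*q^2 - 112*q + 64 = (q - 1)*(q^3 - 12*q^2 + 48*q - 64) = (q - 4)*(q - 1)*(q^2 - 8*q + 16) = (q - 4)^2*(q - 1)*(q - 4)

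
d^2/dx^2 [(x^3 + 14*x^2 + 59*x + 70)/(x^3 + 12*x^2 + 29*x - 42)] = 4*(x^3 + 24*x^2 + 138*x + 278)/(x^6 + 15*x^5 + 57*x^4 - 55*x^3 - 342*x^2 + 540*x - 216)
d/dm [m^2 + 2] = 2*m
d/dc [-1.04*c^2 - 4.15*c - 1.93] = -2.08*c - 4.15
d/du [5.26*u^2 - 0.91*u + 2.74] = 10.52*u - 0.91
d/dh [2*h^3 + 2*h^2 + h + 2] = 6*h^2 + 4*h + 1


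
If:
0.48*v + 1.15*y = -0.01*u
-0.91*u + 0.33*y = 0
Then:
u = 0.362637362637363*y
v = -2.40338827838828*y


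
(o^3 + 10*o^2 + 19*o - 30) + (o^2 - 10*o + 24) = o^3 + 11*o^2 + 9*o - 6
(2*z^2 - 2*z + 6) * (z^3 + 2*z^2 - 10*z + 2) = 2*z^5 + 2*z^4 - 18*z^3 + 36*z^2 - 64*z + 12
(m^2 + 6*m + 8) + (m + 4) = m^2 + 7*m + 12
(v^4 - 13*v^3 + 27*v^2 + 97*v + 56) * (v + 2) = v^5 - 11*v^4 + v^3 + 151*v^2 + 250*v + 112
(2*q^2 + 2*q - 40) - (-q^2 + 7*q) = 3*q^2 - 5*q - 40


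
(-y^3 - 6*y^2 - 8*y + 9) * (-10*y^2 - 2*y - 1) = 10*y^5 + 62*y^4 + 93*y^3 - 68*y^2 - 10*y - 9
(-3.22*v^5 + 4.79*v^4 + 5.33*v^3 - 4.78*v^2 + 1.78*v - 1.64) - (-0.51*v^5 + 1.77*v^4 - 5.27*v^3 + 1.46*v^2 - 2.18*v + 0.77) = -2.71*v^5 + 3.02*v^4 + 10.6*v^3 - 6.24*v^2 + 3.96*v - 2.41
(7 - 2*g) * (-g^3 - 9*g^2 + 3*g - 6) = 2*g^4 + 11*g^3 - 69*g^2 + 33*g - 42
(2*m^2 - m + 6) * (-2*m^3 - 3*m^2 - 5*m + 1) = -4*m^5 - 4*m^4 - 19*m^3 - 11*m^2 - 31*m + 6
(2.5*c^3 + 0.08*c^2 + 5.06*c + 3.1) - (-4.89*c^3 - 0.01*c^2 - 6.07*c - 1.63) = 7.39*c^3 + 0.09*c^2 + 11.13*c + 4.73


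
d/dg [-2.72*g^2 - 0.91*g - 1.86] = -5.44*g - 0.91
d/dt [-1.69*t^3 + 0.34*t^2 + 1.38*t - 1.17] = -5.07*t^2 + 0.68*t + 1.38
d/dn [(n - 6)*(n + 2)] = 2*n - 4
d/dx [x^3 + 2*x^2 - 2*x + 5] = 3*x^2 + 4*x - 2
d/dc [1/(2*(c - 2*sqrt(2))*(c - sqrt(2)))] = (-c + 3*sqrt(2)/2)/(c^4 - 6*sqrt(2)*c^3 + 26*c^2 - 24*sqrt(2)*c + 16)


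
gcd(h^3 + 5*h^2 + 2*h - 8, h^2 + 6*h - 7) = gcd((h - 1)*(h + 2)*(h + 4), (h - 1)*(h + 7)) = h - 1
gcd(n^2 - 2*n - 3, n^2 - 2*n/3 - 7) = n - 3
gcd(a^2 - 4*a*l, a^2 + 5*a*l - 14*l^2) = 1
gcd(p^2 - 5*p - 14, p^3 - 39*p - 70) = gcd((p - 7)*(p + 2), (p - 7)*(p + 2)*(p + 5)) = p^2 - 5*p - 14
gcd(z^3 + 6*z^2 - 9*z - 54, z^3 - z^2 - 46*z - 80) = 1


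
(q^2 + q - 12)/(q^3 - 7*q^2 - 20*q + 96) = 1/(q - 8)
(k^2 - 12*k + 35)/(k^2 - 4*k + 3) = (k^2 - 12*k + 35)/(k^2 - 4*k + 3)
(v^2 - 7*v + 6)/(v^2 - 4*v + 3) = (v - 6)/(v - 3)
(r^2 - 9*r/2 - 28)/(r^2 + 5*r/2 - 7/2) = (r - 8)/(r - 1)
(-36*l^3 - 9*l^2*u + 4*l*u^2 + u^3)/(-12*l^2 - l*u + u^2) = (-12*l^2 + l*u + u^2)/(-4*l + u)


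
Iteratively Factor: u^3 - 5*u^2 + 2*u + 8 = (u - 2)*(u^2 - 3*u - 4) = (u - 2)*(u + 1)*(u - 4)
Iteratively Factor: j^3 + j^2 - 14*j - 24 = (j + 2)*(j^2 - j - 12) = (j - 4)*(j + 2)*(j + 3)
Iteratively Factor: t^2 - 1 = (t - 1)*(t + 1)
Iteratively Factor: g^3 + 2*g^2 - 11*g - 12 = (g + 4)*(g^2 - 2*g - 3) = (g - 3)*(g + 4)*(g + 1)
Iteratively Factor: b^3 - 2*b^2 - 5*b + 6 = (b - 3)*(b^2 + b - 2) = (b - 3)*(b - 1)*(b + 2)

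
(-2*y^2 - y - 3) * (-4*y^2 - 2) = 8*y^4 + 4*y^3 + 16*y^2 + 2*y + 6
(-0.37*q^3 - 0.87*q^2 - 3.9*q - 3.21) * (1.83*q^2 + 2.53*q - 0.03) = -0.6771*q^5 - 2.5282*q^4 - 9.327*q^3 - 15.7152*q^2 - 8.0043*q + 0.0963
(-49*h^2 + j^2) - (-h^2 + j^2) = -48*h^2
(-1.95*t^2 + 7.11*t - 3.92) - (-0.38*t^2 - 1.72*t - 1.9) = -1.57*t^2 + 8.83*t - 2.02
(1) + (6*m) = 6*m + 1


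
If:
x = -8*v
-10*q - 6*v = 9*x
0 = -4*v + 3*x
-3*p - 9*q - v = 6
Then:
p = -2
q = 0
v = 0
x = 0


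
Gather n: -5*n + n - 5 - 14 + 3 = -4*n - 16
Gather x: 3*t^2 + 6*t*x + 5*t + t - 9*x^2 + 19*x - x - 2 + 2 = 3*t^2 + 6*t - 9*x^2 + x*(6*t + 18)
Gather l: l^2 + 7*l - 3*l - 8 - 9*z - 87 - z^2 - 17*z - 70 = l^2 + 4*l - z^2 - 26*z - 165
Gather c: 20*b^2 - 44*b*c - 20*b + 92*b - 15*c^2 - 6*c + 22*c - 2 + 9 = 20*b^2 + 72*b - 15*c^2 + c*(16 - 44*b) + 7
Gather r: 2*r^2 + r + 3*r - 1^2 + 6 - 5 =2*r^2 + 4*r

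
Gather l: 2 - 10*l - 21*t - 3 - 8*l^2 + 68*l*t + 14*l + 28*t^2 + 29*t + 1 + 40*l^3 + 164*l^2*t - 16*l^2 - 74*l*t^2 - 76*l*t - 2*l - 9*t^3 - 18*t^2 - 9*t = 40*l^3 + l^2*(164*t - 24) + l*(-74*t^2 - 8*t + 2) - 9*t^3 + 10*t^2 - t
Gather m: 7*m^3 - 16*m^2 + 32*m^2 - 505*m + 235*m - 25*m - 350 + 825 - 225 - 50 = 7*m^3 + 16*m^2 - 295*m + 200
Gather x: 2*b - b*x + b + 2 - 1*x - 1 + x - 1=-b*x + 3*b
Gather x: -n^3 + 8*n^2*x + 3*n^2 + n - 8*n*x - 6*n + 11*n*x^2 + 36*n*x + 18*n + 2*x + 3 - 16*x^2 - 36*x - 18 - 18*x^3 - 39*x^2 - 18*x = -n^3 + 3*n^2 + 13*n - 18*x^3 + x^2*(11*n - 55) + x*(8*n^2 + 28*n - 52) - 15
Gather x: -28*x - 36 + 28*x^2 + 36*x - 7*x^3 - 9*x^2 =-7*x^3 + 19*x^2 + 8*x - 36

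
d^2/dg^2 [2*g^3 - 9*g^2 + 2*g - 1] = 12*g - 18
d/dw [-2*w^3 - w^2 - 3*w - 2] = -6*w^2 - 2*w - 3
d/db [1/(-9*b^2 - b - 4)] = (18*b + 1)/(9*b^2 + b + 4)^2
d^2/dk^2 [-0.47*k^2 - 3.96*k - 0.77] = -0.940000000000000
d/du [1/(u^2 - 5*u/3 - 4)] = 3*(5 - 6*u)/(-3*u^2 + 5*u + 12)^2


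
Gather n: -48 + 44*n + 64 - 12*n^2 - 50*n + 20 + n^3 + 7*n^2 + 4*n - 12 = n^3 - 5*n^2 - 2*n + 24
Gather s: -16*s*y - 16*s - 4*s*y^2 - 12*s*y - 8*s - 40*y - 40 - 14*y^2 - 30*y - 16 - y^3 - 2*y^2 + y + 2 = s*(-4*y^2 - 28*y - 24) - y^3 - 16*y^2 - 69*y - 54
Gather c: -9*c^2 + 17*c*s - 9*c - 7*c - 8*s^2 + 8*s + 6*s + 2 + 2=-9*c^2 + c*(17*s - 16) - 8*s^2 + 14*s + 4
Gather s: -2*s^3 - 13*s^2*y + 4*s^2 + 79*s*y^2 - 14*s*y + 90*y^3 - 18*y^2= -2*s^3 + s^2*(4 - 13*y) + s*(79*y^2 - 14*y) + 90*y^3 - 18*y^2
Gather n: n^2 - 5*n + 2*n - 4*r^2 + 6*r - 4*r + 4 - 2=n^2 - 3*n - 4*r^2 + 2*r + 2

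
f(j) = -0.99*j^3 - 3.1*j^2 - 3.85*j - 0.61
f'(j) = -2.97*j^2 - 6.2*j - 3.85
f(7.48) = -617.18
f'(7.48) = -216.40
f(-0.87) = 1.05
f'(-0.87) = -0.70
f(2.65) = -51.01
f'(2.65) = -41.14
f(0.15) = -1.26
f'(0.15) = -4.85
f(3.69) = -106.77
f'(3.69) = -67.17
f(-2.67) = 6.41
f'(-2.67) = -8.47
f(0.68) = -4.97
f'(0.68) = -9.44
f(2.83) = -58.77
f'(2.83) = -45.18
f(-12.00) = 1309.91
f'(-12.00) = -357.13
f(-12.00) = 1309.91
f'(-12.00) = -357.13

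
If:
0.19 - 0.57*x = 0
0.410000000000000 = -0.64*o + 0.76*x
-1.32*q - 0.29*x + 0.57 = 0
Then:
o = -0.24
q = 0.36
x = 0.33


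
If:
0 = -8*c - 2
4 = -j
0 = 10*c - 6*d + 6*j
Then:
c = -1/4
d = -53/12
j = -4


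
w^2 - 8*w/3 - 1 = (w - 3)*(w + 1/3)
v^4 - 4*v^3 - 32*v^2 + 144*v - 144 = (v - 6)*(v - 2)^2*(v + 6)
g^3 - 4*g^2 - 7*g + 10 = (g - 5)*(g - 1)*(g + 2)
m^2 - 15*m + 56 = (m - 8)*(m - 7)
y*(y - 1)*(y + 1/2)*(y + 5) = y^4 + 9*y^3/2 - 3*y^2 - 5*y/2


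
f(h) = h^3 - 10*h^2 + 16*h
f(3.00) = -15.00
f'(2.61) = -15.76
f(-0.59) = -13.13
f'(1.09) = -2.24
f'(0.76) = 2.53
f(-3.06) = -171.25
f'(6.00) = 4.00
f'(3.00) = -17.00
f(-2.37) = -107.40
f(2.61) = -8.58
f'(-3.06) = 105.29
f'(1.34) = -5.41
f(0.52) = 5.76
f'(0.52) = 6.41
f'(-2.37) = 80.25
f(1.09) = 6.85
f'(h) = 3*h^2 - 20*h + 16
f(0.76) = 6.82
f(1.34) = 5.89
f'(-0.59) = 28.84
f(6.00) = -48.00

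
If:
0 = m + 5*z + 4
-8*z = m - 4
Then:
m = -52/3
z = 8/3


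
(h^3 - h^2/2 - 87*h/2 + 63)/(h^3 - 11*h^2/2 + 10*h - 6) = (h^2 + h - 42)/(h^2 - 4*h + 4)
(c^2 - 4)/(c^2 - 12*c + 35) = (c^2 - 4)/(c^2 - 12*c + 35)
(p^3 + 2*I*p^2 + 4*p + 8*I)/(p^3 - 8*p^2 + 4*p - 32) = (p + 2*I)/(p - 8)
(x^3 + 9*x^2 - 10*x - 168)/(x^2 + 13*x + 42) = x - 4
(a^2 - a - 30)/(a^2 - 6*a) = (a + 5)/a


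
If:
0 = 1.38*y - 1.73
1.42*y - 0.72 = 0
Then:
No Solution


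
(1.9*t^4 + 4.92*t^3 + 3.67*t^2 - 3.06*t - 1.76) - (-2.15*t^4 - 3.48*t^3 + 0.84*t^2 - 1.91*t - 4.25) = 4.05*t^4 + 8.4*t^3 + 2.83*t^2 - 1.15*t + 2.49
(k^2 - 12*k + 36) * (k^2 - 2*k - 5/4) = k^4 - 14*k^3 + 235*k^2/4 - 57*k - 45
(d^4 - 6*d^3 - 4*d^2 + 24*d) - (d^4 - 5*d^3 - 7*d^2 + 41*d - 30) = -d^3 + 3*d^2 - 17*d + 30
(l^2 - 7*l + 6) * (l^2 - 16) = l^4 - 7*l^3 - 10*l^2 + 112*l - 96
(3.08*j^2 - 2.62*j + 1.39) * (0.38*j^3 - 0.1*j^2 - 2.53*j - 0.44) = 1.1704*j^5 - 1.3036*j^4 - 7.0022*j^3 + 5.1344*j^2 - 2.3639*j - 0.6116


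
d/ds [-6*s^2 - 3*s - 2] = -12*s - 3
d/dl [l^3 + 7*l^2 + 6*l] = 3*l^2 + 14*l + 6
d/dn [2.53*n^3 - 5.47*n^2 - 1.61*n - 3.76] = 7.59*n^2 - 10.94*n - 1.61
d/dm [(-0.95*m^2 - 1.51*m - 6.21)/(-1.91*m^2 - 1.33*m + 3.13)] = (-1.6206*m^2 - 29.6692*m - 12.9856)/(3.6481*m^4 + 5.0806*m^3 - 10.1877*m^2 - 8.3258*m + 9.7969)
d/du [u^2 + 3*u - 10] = 2*u + 3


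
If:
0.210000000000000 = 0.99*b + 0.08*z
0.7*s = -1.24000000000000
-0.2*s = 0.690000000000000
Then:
No Solution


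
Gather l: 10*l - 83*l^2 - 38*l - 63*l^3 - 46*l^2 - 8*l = -63*l^3 - 129*l^2 - 36*l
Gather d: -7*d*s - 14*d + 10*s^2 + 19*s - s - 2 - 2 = d*(-7*s - 14) + 10*s^2 + 18*s - 4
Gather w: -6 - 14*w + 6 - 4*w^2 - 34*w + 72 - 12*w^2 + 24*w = -16*w^2 - 24*w + 72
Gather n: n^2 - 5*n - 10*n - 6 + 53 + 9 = n^2 - 15*n + 56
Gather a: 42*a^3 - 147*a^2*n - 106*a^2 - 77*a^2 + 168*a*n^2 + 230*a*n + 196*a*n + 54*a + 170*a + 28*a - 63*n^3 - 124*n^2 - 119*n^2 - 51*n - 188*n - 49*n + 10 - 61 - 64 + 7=42*a^3 + a^2*(-147*n - 183) + a*(168*n^2 + 426*n + 252) - 63*n^3 - 243*n^2 - 288*n - 108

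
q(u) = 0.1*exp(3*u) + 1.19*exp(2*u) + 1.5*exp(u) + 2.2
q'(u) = 0.3*exp(3*u) + 2.38*exp(2*u) + 1.5*exp(u)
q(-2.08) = 2.41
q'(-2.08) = 0.23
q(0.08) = 5.35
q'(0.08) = 4.80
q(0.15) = 5.71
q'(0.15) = 5.43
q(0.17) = 5.82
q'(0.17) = 5.62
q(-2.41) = 2.34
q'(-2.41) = 0.15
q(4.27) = 42782.52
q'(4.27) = 122039.14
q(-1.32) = 2.69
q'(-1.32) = 0.58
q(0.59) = 9.37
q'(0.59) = 12.21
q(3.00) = 1322.72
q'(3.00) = 3421.21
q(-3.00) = 2.28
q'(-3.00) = 0.08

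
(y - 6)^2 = y^2 - 12*y + 36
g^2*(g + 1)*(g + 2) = g^4 + 3*g^3 + 2*g^2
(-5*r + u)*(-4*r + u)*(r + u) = 20*r^3 + 11*r^2*u - 8*r*u^2 + u^3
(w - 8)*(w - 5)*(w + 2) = w^3 - 11*w^2 + 14*w + 80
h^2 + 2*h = h*(h + 2)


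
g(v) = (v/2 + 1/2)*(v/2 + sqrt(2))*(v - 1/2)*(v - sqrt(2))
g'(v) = (v/2 + 1/2)*(v/2 + sqrt(2))*(v - 1/2) + (v/2 + 1/2)*(v/2 + sqrt(2))*(v - sqrt(2)) + (v/2 + 1/2)*(v - 1/2)*(v - sqrt(2))/2 + (v/2 + sqrt(2))*(v - 1/2)*(v - sqrt(2))/2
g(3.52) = 45.62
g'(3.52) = 54.05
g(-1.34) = -0.64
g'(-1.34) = 2.04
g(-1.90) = -1.66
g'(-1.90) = 1.25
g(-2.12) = -1.84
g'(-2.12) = 0.27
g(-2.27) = -1.81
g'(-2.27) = -0.67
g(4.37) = 110.54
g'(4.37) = 101.91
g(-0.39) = 0.60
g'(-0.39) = 0.22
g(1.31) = -0.20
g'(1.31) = 1.55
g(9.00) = 1906.72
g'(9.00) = 827.54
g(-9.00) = 1221.17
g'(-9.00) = -596.32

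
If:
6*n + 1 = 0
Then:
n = -1/6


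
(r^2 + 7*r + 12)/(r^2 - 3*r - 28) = (r + 3)/(r - 7)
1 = 1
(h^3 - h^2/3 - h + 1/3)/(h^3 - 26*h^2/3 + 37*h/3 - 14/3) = (3*h^2 + 2*h - 1)/(3*h^2 - 23*h + 14)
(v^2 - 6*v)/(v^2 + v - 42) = v/(v + 7)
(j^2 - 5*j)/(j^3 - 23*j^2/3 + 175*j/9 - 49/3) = 9*j*(j - 5)/(9*j^3 - 69*j^2 + 175*j - 147)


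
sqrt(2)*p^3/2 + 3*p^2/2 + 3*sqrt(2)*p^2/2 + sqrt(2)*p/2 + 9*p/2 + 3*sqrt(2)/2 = (p + 3)*(p + sqrt(2))*(sqrt(2)*p/2 + 1/2)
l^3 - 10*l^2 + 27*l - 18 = (l - 6)*(l - 3)*(l - 1)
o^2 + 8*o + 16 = (o + 4)^2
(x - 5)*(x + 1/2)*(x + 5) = x^3 + x^2/2 - 25*x - 25/2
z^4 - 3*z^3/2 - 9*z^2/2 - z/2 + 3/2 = (z - 3)*(z - 1/2)*(z + 1)^2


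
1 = 1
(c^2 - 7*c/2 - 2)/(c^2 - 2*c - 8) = (c + 1/2)/(c + 2)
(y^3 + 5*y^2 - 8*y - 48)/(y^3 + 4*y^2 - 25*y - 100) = (y^2 + y - 12)/(y^2 - 25)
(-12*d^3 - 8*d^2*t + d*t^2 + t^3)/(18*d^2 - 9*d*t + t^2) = (4*d^2 + 4*d*t + t^2)/(-6*d + t)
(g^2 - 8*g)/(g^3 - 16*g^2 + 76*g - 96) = g/(g^2 - 8*g + 12)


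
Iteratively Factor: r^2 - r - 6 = (r + 2)*(r - 3)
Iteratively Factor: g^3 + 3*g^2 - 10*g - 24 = (g - 3)*(g^2 + 6*g + 8) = (g - 3)*(g + 4)*(g + 2)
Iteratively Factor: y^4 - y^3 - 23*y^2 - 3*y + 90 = (y - 2)*(y^3 + y^2 - 21*y - 45) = (y - 5)*(y - 2)*(y^2 + 6*y + 9) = (y - 5)*(y - 2)*(y + 3)*(y + 3)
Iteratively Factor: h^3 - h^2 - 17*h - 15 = (h - 5)*(h^2 + 4*h + 3) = (h - 5)*(h + 3)*(h + 1)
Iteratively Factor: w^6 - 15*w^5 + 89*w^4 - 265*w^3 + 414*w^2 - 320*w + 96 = (w - 1)*(w^5 - 14*w^4 + 75*w^3 - 190*w^2 + 224*w - 96) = (w - 4)*(w - 1)*(w^4 - 10*w^3 + 35*w^2 - 50*w + 24) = (w - 4)*(w - 2)*(w - 1)*(w^3 - 8*w^2 + 19*w - 12) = (w - 4)^2*(w - 2)*(w - 1)*(w^2 - 4*w + 3) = (w - 4)^2*(w - 3)*(w - 2)*(w - 1)*(w - 1)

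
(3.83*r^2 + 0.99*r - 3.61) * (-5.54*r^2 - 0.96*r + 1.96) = -21.2182*r^4 - 9.1614*r^3 + 26.5558*r^2 + 5.406*r - 7.0756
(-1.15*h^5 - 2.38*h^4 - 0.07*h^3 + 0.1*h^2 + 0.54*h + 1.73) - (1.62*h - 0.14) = -1.15*h^5 - 2.38*h^4 - 0.07*h^3 + 0.1*h^2 - 1.08*h + 1.87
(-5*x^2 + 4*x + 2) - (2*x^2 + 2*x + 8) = -7*x^2 + 2*x - 6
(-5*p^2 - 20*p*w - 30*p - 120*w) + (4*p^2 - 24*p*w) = -p^2 - 44*p*w - 30*p - 120*w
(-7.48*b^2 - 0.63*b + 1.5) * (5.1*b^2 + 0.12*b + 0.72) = -38.148*b^4 - 4.1106*b^3 + 2.1888*b^2 - 0.2736*b + 1.08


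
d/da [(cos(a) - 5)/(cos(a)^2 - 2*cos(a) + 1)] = (cos(a) - 9)*sin(a)/(cos(a) - 1)^3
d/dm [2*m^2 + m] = 4*m + 1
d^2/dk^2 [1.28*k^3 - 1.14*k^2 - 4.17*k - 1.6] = 7.68*k - 2.28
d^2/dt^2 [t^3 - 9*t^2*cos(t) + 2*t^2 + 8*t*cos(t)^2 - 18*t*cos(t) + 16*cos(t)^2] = 9*t^2*cos(t) + 36*t*sin(t) + 18*t*cos(t) - 16*t*cos(2*t) + 6*t + 36*sin(t) - 16*sin(2*t) - 18*cos(t) - 32*cos(2*t) + 4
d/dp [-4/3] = 0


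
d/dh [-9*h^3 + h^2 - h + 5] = -27*h^2 + 2*h - 1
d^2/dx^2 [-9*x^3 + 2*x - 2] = -54*x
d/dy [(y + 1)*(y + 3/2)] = 2*y + 5/2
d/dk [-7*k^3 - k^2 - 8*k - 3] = -21*k^2 - 2*k - 8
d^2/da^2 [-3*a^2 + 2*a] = -6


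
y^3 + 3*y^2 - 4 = (y - 1)*(y + 2)^2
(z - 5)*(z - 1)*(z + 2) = z^3 - 4*z^2 - 7*z + 10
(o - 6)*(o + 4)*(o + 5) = o^3 + 3*o^2 - 34*o - 120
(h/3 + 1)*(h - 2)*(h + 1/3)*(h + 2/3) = h^4/3 + 2*h^3/3 - 43*h^2/27 - 52*h/27 - 4/9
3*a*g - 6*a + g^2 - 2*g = (3*a + g)*(g - 2)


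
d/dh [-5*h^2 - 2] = -10*h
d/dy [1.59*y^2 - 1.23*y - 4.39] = 3.18*y - 1.23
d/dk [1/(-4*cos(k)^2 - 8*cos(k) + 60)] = -(cos(k) + 1)*sin(k)/(2*(cos(k)^2 + 2*cos(k) - 15)^2)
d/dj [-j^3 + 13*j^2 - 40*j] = -3*j^2 + 26*j - 40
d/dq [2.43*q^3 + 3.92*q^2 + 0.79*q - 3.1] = 7.29*q^2 + 7.84*q + 0.79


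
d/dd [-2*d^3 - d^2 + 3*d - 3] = -6*d^2 - 2*d + 3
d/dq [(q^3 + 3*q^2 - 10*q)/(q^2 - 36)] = (q^4 - 98*q^2 - 216*q + 360)/(q^4 - 72*q^2 + 1296)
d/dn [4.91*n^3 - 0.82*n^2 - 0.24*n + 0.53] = 14.73*n^2 - 1.64*n - 0.24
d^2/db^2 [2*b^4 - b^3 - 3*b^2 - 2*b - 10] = 24*b^2 - 6*b - 6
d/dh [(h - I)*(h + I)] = 2*h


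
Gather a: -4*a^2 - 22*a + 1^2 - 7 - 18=-4*a^2 - 22*a - 24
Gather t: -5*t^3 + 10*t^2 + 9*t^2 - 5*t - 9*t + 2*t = -5*t^3 + 19*t^2 - 12*t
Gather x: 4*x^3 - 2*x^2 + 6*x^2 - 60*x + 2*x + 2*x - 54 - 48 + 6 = 4*x^3 + 4*x^2 - 56*x - 96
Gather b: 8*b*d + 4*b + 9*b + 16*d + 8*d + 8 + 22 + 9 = b*(8*d + 13) + 24*d + 39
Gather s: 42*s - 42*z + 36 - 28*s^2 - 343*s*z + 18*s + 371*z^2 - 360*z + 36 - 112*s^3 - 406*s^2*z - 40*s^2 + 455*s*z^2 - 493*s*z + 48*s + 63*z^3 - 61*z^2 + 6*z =-112*s^3 + s^2*(-406*z - 68) + s*(455*z^2 - 836*z + 108) + 63*z^3 + 310*z^2 - 396*z + 72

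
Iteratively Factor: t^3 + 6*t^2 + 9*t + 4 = (t + 1)*(t^2 + 5*t + 4) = (t + 1)*(t + 4)*(t + 1)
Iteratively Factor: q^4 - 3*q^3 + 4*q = (q)*(q^3 - 3*q^2 + 4) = q*(q + 1)*(q^2 - 4*q + 4) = q*(q - 2)*(q + 1)*(q - 2)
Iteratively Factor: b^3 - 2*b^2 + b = (b - 1)*(b^2 - b) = b*(b - 1)*(b - 1)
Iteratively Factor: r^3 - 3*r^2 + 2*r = (r - 2)*(r^2 - r) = r*(r - 2)*(r - 1)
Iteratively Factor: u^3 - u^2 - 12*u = (u + 3)*(u^2 - 4*u) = (u - 4)*(u + 3)*(u)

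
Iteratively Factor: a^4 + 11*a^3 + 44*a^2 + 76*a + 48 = (a + 2)*(a^3 + 9*a^2 + 26*a + 24) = (a + 2)*(a + 3)*(a^2 + 6*a + 8) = (a + 2)*(a + 3)*(a + 4)*(a + 2)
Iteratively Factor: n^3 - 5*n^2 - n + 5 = (n + 1)*(n^2 - 6*n + 5) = (n - 5)*(n + 1)*(n - 1)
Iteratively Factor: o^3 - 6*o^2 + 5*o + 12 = (o - 3)*(o^2 - 3*o - 4) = (o - 4)*(o - 3)*(o + 1)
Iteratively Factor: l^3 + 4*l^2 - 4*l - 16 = (l + 4)*(l^2 - 4) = (l - 2)*(l + 4)*(l + 2)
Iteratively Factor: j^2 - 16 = (j - 4)*(j + 4)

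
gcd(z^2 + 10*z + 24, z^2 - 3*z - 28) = z + 4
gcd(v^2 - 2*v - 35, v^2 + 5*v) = v + 5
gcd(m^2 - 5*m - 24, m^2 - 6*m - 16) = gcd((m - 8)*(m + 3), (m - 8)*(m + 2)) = m - 8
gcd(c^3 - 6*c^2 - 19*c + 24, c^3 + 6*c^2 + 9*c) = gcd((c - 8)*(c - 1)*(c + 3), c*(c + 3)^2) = c + 3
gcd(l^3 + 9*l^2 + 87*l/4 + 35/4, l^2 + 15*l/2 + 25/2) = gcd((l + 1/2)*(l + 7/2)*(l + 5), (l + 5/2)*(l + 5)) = l + 5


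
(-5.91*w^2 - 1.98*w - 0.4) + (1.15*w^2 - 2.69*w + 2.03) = -4.76*w^2 - 4.67*w + 1.63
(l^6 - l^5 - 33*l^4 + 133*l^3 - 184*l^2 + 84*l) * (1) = l^6 - l^5 - 33*l^4 + 133*l^3 - 184*l^2 + 84*l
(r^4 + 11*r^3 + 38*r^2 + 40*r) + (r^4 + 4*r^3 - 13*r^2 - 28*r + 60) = 2*r^4 + 15*r^3 + 25*r^2 + 12*r + 60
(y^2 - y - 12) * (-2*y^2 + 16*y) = -2*y^4 + 18*y^3 + 8*y^2 - 192*y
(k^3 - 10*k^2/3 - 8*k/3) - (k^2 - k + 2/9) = k^3 - 13*k^2/3 - 5*k/3 - 2/9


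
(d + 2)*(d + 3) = d^2 + 5*d + 6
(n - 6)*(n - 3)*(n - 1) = n^3 - 10*n^2 + 27*n - 18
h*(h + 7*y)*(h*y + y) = h^3*y + 7*h^2*y^2 + h^2*y + 7*h*y^2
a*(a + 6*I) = a^2 + 6*I*a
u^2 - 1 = (u - 1)*(u + 1)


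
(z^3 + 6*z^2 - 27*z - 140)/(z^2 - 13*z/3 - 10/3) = 3*(z^2 + 11*z + 28)/(3*z + 2)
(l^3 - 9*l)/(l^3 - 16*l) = (l^2 - 9)/(l^2 - 16)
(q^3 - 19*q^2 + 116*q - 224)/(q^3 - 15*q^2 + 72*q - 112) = (q - 8)/(q - 4)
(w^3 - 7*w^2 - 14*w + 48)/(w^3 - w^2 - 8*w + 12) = (w - 8)/(w - 2)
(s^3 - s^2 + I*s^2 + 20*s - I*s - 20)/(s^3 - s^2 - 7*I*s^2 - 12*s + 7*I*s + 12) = (s + 5*I)/(s - 3*I)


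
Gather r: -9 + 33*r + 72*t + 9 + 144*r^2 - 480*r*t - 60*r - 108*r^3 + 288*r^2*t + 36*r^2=-108*r^3 + r^2*(288*t + 180) + r*(-480*t - 27) + 72*t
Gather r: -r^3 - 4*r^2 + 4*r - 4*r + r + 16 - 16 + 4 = -r^3 - 4*r^2 + r + 4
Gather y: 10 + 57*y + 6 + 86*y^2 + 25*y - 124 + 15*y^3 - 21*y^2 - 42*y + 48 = 15*y^3 + 65*y^2 + 40*y - 60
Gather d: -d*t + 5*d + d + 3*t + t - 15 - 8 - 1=d*(6 - t) + 4*t - 24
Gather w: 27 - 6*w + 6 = 33 - 6*w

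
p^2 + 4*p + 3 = (p + 1)*(p + 3)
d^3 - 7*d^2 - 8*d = d*(d - 8)*(d + 1)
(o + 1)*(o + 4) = o^2 + 5*o + 4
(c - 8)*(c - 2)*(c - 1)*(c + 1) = c^4 - 10*c^3 + 15*c^2 + 10*c - 16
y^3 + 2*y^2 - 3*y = y*(y - 1)*(y + 3)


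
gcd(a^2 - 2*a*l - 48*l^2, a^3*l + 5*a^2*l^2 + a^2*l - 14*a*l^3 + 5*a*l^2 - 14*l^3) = 1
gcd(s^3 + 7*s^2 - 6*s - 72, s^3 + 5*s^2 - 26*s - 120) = s^2 + 10*s + 24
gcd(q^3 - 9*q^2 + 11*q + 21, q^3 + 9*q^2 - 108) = q - 3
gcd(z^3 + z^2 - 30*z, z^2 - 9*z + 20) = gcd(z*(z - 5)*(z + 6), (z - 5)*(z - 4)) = z - 5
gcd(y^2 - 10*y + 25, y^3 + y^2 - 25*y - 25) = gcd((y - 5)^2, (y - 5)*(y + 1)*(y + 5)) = y - 5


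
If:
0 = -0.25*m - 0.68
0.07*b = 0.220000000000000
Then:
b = 3.14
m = -2.72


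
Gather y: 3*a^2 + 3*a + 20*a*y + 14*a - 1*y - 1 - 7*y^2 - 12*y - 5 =3*a^2 + 17*a - 7*y^2 + y*(20*a - 13) - 6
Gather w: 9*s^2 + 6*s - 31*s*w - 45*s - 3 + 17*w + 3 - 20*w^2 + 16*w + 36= 9*s^2 - 39*s - 20*w^2 + w*(33 - 31*s) + 36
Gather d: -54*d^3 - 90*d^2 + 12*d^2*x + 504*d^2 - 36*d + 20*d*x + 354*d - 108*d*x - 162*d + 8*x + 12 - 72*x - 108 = -54*d^3 + d^2*(12*x + 414) + d*(156 - 88*x) - 64*x - 96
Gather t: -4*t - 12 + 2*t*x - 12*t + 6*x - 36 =t*(2*x - 16) + 6*x - 48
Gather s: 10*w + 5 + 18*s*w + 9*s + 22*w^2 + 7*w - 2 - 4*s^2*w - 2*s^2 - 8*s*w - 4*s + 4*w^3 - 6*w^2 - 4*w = s^2*(-4*w - 2) + s*(10*w + 5) + 4*w^3 + 16*w^2 + 13*w + 3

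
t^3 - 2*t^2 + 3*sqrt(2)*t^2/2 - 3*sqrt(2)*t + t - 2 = (t - 2)*(t + sqrt(2)/2)*(t + sqrt(2))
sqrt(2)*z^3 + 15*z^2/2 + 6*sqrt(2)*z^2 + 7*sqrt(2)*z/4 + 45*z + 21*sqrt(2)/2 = (z + 6)*(z + 7*sqrt(2)/2)*(sqrt(2)*z + 1/2)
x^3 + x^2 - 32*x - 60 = (x - 6)*(x + 2)*(x + 5)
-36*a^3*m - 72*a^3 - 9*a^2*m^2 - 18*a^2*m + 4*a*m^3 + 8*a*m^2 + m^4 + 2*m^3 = (-3*a + m)*(3*a + m)*(4*a + m)*(m + 2)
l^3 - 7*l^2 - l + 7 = (l - 7)*(l - 1)*(l + 1)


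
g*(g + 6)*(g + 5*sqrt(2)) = g^3 + 6*g^2 + 5*sqrt(2)*g^2 + 30*sqrt(2)*g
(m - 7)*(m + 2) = m^2 - 5*m - 14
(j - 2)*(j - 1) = j^2 - 3*j + 2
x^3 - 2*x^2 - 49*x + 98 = (x - 7)*(x - 2)*(x + 7)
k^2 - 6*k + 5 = (k - 5)*(k - 1)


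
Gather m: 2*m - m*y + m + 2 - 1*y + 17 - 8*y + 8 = m*(3 - y) - 9*y + 27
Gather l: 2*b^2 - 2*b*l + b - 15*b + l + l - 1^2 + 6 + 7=2*b^2 - 14*b + l*(2 - 2*b) + 12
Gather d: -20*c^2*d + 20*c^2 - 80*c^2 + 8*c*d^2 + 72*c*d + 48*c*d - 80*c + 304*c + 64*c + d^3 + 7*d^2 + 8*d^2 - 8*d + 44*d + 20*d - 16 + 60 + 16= -60*c^2 + 288*c + d^3 + d^2*(8*c + 15) + d*(-20*c^2 + 120*c + 56) + 60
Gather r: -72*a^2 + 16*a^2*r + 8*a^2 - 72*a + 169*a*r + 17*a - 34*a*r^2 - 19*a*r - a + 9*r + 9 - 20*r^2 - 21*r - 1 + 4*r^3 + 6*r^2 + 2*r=-64*a^2 - 56*a + 4*r^3 + r^2*(-34*a - 14) + r*(16*a^2 + 150*a - 10) + 8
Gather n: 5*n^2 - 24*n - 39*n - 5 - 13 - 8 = 5*n^2 - 63*n - 26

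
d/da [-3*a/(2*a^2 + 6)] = 3*(a^2 - 3)/(2*(a^2 + 3)^2)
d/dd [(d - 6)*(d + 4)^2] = (d + 4)*(3*d - 8)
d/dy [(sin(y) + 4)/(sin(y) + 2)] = -2*cos(y)/(sin(y) + 2)^2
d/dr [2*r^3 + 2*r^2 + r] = 6*r^2 + 4*r + 1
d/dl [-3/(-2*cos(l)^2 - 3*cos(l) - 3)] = 3*(4*cos(l) + 3)*sin(l)/(3*cos(l) + cos(2*l) + 4)^2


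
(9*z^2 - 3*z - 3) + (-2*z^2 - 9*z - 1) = 7*z^2 - 12*z - 4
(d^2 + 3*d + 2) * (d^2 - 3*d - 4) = d^4 - 11*d^2 - 18*d - 8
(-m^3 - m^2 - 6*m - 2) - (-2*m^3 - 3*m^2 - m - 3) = m^3 + 2*m^2 - 5*m + 1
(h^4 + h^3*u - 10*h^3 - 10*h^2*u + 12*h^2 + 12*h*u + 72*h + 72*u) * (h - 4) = h^5 + h^4*u - 14*h^4 - 14*h^3*u + 52*h^3 + 52*h^2*u + 24*h^2 + 24*h*u - 288*h - 288*u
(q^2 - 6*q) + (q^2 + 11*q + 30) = 2*q^2 + 5*q + 30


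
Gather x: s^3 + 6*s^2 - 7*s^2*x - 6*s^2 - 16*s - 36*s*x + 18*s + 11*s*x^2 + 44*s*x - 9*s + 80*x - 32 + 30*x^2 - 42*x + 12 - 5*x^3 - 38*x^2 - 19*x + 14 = s^3 - 7*s - 5*x^3 + x^2*(11*s - 8) + x*(-7*s^2 + 8*s + 19) - 6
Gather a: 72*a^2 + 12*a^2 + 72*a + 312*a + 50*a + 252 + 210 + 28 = 84*a^2 + 434*a + 490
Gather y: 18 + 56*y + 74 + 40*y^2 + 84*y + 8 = 40*y^2 + 140*y + 100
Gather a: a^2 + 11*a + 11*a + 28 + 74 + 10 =a^2 + 22*a + 112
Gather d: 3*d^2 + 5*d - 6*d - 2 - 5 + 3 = 3*d^2 - d - 4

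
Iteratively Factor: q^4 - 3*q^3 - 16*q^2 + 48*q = (q)*(q^3 - 3*q^2 - 16*q + 48) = q*(q - 3)*(q^2 - 16) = q*(q - 3)*(q + 4)*(q - 4)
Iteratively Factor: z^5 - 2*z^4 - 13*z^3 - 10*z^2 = (z)*(z^4 - 2*z^3 - 13*z^2 - 10*z) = z^2*(z^3 - 2*z^2 - 13*z - 10) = z^2*(z + 1)*(z^2 - 3*z - 10) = z^2*(z - 5)*(z + 1)*(z + 2)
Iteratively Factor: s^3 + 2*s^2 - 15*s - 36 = (s - 4)*(s^2 + 6*s + 9) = (s - 4)*(s + 3)*(s + 3)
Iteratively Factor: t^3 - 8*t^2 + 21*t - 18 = (t - 3)*(t^2 - 5*t + 6) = (t - 3)^2*(t - 2)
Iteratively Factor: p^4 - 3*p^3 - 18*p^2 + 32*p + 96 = (p + 2)*(p^3 - 5*p^2 - 8*p + 48) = (p + 2)*(p + 3)*(p^2 - 8*p + 16) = (p - 4)*(p + 2)*(p + 3)*(p - 4)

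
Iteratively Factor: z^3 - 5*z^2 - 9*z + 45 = (z + 3)*(z^2 - 8*z + 15) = (z - 3)*(z + 3)*(z - 5)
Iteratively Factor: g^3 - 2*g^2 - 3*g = (g + 1)*(g^2 - 3*g) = (g - 3)*(g + 1)*(g)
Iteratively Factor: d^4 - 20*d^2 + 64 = (d - 2)*(d^3 + 2*d^2 - 16*d - 32) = (d - 2)*(d + 2)*(d^2 - 16) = (d - 2)*(d + 2)*(d + 4)*(d - 4)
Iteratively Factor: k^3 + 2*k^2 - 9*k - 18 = (k - 3)*(k^2 + 5*k + 6) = (k - 3)*(k + 3)*(k + 2)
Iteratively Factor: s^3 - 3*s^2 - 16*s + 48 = (s - 4)*(s^2 + s - 12) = (s - 4)*(s + 4)*(s - 3)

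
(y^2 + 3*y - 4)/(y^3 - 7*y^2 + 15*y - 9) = (y + 4)/(y^2 - 6*y + 9)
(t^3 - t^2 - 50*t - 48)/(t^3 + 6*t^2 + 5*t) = (t^2 - 2*t - 48)/(t*(t + 5))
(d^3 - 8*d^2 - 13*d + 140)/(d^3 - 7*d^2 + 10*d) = (d^2 - 3*d - 28)/(d*(d - 2))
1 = 1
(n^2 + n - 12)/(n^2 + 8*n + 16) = (n - 3)/(n + 4)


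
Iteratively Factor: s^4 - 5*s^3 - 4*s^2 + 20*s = (s - 5)*(s^3 - 4*s) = s*(s - 5)*(s^2 - 4) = s*(s - 5)*(s - 2)*(s + 2)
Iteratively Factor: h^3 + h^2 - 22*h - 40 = (h + 2)*(h^2 - h - 20) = (h - 5)*(h + 2)*(h + 4)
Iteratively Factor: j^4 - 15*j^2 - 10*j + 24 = (j - 1)*(j^3 + j^2 - 14*j - 24) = (j - 1)*(j + 3)*(j^2 - 2*j - 8) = (j - 1)*(j + 2)*(j + 3)*(j - 4)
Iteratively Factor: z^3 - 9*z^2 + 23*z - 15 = (z - 3)*(z^2 - 6*z + 5) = (z - 3)*(z - 1)*(z - 5)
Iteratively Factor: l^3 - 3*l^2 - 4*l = (l - 4)*(l^2 + l) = l*(l - 4)*(l + 1)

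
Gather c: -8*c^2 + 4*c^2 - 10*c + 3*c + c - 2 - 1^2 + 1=-4*c^2 - 6*c - 2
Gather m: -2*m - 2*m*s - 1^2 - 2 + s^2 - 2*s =m*(-2*s - 2) + s^2 - 2*s - 3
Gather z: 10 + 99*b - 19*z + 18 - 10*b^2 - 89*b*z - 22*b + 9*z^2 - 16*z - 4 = -10*b^2 + 77*b + 9*z^2 + z*(-89*b - 35) + 24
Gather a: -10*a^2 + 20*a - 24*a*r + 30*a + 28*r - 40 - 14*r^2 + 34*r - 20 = -10*a^2 + a*(50 - 24*r) - 14*r^2 + 62*r - 60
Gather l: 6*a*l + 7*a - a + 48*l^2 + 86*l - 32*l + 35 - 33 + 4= 6*a + 48*l^2 + l*(6*a + 54) + 6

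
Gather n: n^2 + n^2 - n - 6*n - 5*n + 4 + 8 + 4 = 2*n^2 - 12*n + 16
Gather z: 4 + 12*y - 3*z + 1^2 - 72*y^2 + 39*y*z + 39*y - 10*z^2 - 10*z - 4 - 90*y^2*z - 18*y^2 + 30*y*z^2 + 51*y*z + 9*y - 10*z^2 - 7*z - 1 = -90*y^2 + 60*y + z^2*(30*y - 20) + z*(-90*y^2 + 90*y - 20)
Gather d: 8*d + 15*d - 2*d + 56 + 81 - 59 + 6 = 21*d + 84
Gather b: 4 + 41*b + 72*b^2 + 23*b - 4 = 72*b^2 + 64*b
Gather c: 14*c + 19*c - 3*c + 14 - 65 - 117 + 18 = 30*c - 150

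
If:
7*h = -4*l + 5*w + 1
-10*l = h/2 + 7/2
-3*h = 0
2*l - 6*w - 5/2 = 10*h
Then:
No Solution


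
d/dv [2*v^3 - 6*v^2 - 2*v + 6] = 6*v^2 - 12*v - 2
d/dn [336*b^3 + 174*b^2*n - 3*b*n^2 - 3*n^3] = 174*b^2 - 6*b*n - 9*n^2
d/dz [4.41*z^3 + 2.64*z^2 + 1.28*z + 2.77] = 13.23*z^2 + 5.28*z + 1.28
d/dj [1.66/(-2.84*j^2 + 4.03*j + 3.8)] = (9.4288*j - 6.6898)/(-2.84*j^2 + 4.03*j + 3.8)^2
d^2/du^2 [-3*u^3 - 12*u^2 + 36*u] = -18*u - 24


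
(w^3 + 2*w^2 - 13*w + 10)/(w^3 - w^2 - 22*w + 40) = (w - 1)/(w - 4)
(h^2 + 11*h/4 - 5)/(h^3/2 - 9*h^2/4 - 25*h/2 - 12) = (-4*h^2 - 11*h + 20)/(-2*h^3 + 9*h^2 + 50*h + 48)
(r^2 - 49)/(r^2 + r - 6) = (r^2 - 49)/(r^2 + r - 6)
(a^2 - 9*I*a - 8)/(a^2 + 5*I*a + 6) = (a - 8*I)/(a + 6*I)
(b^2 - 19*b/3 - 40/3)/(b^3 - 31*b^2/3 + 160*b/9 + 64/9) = 3*(3*b + 5)/(9*b^2 - 21*b - 8)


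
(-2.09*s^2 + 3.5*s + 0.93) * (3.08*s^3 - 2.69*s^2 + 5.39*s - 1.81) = -6.4372*s^5 + 16.4021*s^4 - 17.8157*s^3 + 20.1462*s^2 - 1.3223*s - 1.6833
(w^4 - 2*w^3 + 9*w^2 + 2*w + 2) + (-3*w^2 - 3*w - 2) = w^4 - 2*w^3 + 6*w^2 - w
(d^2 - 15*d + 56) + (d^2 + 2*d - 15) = 2*d^2 - 13*d + 41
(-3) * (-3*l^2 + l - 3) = 9*l^2 - 3*l + 9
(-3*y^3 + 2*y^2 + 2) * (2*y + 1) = -6*y^4 + y^3 + 2*y^2 + 4*y + 2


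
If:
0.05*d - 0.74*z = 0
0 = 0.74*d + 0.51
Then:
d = -0.69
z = -0.05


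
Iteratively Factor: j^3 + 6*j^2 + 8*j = (j + 2)*(j^2 + 4*j) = j*(j + 2)*(j + 4)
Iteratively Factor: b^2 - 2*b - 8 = (b - 4)*(b + 2)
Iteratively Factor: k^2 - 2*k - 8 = (k - 4)*(k + 2)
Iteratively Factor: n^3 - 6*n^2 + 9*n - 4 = (n - 1)*(n^2 - 5*n + 4) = (n - 1)^2*(n - 4)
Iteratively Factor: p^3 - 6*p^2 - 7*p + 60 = (p - 5)*(p^2 - p - 12) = (p - 5)*(p + 3)*(p - 4)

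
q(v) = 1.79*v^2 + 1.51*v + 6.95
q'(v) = 3.58*v + 1.51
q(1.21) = 11.40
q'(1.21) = 5.84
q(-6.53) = 73.42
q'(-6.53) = -21.87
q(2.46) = 21.50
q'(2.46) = 10.32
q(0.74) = 9.05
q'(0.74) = 4.16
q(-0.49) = 6.64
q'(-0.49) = -0.24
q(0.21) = 7.35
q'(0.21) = 2.26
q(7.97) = 132.69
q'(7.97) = 30.04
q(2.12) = 18.20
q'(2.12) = 9.10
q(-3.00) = 18.53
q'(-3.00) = -9.23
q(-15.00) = 387.05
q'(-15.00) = -52.19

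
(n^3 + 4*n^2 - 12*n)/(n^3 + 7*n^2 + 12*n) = (n^2 + 4*n - 12)/(n^2 + 7*n + 12)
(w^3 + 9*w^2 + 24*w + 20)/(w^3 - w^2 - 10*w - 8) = (w^2 + 7*w + 10)/(w^2 - 3*w - 4)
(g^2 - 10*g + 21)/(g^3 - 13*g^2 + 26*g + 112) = (g - 3)/(g^2 - 6*g - 16)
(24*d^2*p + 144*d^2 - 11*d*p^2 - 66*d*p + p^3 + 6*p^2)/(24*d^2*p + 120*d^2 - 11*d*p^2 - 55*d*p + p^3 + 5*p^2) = (p + 6)/(p + 5)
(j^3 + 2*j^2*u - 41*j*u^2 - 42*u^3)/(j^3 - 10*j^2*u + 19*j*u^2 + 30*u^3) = (-j - 7*u)/(-j + 5*u)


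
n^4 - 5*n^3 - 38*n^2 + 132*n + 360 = (n - 6)^2*(n + 2)*(n + 5)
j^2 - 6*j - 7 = (j - 7)*(j + 1)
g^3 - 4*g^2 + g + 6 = (g - 3)*(g - 2)*(g + 1)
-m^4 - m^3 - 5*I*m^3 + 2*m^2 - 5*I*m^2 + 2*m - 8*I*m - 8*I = (m + 2*I)*(m + 4*I)*(I*m + 1)*(I*m + I)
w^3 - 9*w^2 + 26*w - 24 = (w - 4)*(w - 3)*(w - 2)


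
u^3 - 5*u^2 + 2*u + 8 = (u - 4)*(u - 2)*(u + 1)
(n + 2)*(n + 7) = n^2 + 9*n + 14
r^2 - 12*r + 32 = (r - 8)*(r - 4)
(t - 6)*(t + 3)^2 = t^3 - 27*t - 54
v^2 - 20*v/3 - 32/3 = (v - 8)*(v + 4/3)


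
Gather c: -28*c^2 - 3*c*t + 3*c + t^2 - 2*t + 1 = -28*c^2 + c*(3 - 3*t) + t^2 - 2*t + 1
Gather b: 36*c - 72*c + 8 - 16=-36*c - 8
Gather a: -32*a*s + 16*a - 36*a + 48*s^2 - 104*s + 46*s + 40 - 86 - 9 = a*(-32*s - 20) + 48*s^2 - 58*s - 55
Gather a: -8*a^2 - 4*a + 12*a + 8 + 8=-8*a^2 + 8*a + 16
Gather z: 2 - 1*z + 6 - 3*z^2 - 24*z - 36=-3*z^2 - 25*z - 28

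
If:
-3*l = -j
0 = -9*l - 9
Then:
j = -3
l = -1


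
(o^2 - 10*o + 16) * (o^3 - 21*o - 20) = o^5 - 10*o^4 - 5*o^3 + 190*o^2 - 136*o - 320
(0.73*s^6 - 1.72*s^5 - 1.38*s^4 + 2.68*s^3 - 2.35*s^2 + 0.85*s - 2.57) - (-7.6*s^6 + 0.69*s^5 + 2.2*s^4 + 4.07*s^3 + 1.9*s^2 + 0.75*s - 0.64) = 8.33*s^6 - 2.41*s^5 - 3.58*s^4 - 1.39*s^3 - 4.25*s^2 + 0.1*s - 1.93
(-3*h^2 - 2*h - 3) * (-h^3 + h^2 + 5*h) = 3*h^5 - h^4 - 14*h^3 - 13*h^2 - 15*h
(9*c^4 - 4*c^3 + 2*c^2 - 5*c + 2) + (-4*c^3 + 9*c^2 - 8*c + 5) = 9*c^4 - 8*c^3 + 11*c^2 - 13*c + 7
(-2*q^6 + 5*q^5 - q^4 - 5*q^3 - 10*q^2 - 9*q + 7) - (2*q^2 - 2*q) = -2*q^6 + 5*q^5 - q^4 - 5*q^3 - 12*q^2 - 7*q + 7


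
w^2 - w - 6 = (w - 3)*(w + 2)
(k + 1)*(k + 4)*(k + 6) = k^3 + 11*k^2 + 34*k + 24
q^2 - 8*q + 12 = (q - 6)*(q - 2)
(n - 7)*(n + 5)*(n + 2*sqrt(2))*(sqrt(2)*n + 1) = sqrt(2)*n^4 - 2*sqrt(2)*n^3 + 5*n^3 - 33*sqrt(2)*n^2 - 10*n^2 - 175*n - 4*sqrt(2)*n - 70*sqrt(2)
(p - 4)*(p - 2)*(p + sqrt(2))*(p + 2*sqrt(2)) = p^4 - 6*p^3 + 3*sqrt(2)*p^3 - 18*sqrt(2)*p^2 + 12*p^2 - 24*p + 24*sqrt(2)*p + 32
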